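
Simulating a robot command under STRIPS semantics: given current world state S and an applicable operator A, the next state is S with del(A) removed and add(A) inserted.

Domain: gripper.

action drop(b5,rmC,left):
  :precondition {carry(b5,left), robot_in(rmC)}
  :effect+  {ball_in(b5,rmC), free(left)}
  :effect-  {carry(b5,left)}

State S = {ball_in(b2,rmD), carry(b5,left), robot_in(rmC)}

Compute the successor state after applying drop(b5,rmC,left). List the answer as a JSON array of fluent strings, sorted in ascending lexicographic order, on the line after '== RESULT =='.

Progress:
  pre ⊆ S: {carry(b5,left), robot_in(rmC)} ⊆ S  — applicable
  S \ del = {ball_in(b2,rmD), robot_in(rmC)}
  ∪ add   = {ball_in(b2,rmD), ball_in(b5,rmC), free(left), robot_in(rmC)}

== RESULT ==
["ball_in(b2,rmD)", "ball_in(b5,rmC)", "free(left)", "robot_in(rmC)"]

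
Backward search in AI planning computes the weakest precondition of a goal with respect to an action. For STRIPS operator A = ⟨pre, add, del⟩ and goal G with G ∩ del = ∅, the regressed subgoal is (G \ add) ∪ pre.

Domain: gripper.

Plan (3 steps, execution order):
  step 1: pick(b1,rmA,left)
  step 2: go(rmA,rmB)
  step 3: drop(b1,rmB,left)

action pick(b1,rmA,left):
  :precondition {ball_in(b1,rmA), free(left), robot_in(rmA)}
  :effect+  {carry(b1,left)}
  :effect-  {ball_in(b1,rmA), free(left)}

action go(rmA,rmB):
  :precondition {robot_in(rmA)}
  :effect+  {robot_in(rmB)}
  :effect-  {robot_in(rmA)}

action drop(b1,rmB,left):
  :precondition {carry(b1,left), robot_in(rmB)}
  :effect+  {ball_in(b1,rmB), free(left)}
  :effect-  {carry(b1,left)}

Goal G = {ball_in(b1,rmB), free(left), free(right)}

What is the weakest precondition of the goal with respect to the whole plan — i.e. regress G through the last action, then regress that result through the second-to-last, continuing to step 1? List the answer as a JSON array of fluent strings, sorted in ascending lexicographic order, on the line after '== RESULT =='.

Regress step by step:
  through step 3 (drop(b1,rmB,left)): drop {ball_in(b1,rmB), free(left)}, keep {free(right)}, require {carry(b1,left), robot_in(rmB)}
    → {carry(b1,left), free(right), robot_in(rmB)}
  through step 2 (go(rmA,rmB)): drop {robot_in(rmB)}, keep {carry(b1,left), free(right)}, require {robot_in(rmA)}
    → {carry(b1,left), free(right), robot_in(rmA)}
  through step 1 (pick(b1,rmA,left)): drop {carry(b1,left)}, keep {free(right), robot_in(rmA)}, require {ball_in(b1,rmA), free(left), robot_in(rmA)}
    → {ball_in(b1,rmA), free(left), free(right), robot_in(rmA)}

== RESULT ==
["ball_in(b1,rmA)", "free(left)", "free(right)", "robot_in(rmA)"]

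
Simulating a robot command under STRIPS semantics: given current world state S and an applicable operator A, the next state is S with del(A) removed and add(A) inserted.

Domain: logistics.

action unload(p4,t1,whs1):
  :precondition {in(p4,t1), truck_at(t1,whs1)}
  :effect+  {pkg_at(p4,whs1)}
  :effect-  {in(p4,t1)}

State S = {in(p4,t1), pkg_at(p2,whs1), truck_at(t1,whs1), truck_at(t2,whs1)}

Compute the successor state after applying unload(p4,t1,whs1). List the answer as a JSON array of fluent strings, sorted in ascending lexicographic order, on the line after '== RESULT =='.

Compute (S \ del) ∪ add:
  pre ⊆ S: {in(p4,t1), truck_at(t1,whs1)} ⊆ S  — applicable
  S \ del = {pkg_at(p2,whs1), truck_at(t1,whs1), truck_at(t2,whs1)}
  ∪ add   = {pkg_at(p2,whs1), pkg_at(p4,whs1), truck_at(t1,whs1), truck_at(t2,whs1)}

== RESULT ==
["pkg_at(p2,whs1)", "pkg_at(p4,whs1)", "truck_at(t1,whs1)", "truck_at(t2,whs1)"]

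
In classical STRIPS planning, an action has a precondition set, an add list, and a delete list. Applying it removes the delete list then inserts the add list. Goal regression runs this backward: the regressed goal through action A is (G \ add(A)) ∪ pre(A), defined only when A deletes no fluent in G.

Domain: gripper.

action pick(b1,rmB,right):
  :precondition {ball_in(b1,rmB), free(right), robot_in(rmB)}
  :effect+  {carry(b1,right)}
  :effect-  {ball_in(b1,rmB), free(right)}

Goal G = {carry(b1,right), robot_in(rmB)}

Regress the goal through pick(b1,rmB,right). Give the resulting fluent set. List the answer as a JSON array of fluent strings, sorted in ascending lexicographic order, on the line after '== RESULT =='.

Regress:
  G ∩ del = {}  (empty — regression defined)
  G \ add = {carry(b1,right), robot_in(rmB)} \ {carry(b1,right)} = {robot_in(rmB)}
  ∪ pre   = {robot_in(rmB)} ∪ {ball_in(b1,rmB), free(right), robot_in(rmB)}
          = {ball_in(b1,rmB), free(right), robot_in(rmB)}

== RESULT ==
["ball_in(b1,rmB)", "free(right)", "robot_in(rmB)"]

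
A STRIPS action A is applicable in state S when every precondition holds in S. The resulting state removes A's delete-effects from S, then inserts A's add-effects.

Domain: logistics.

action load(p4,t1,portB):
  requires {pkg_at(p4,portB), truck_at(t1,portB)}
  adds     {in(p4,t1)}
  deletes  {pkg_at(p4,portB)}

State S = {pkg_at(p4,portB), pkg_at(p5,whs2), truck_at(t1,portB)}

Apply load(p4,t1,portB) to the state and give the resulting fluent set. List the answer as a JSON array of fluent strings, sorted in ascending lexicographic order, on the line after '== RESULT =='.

Progress:
  pre ⊆ S: {pkg_at(p4,portB), truck_at(t1,portB)} ⊆ S  — applicable
  S \ del = {pkg_at(p5,whs2), truck_at(t1,portB)}
  ∪ add   = {in(p4,t1), pkg_at(p5,whs2), truck_at(t1,portB)}

== RESULT ==
["in(p4,t1)", "pkg_at(p5,whs2)", "truck_at(t1,portB)"]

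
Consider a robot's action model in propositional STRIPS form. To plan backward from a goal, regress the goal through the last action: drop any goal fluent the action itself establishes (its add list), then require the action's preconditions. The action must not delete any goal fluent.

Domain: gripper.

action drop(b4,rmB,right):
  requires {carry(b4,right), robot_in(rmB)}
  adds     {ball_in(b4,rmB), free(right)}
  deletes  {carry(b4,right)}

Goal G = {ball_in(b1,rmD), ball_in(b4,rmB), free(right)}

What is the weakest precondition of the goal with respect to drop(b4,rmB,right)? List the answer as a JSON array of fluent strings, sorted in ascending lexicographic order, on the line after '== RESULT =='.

Compute (G \ add) ∪ pre:
  G ∩ del = {}  (empty — regression defined)
  G \ add = {ball_in(b1,rmD), ball_in(b4,rmB), free(right)} \ {ball_in(b4,rmB), free(right)} = {ball_in(b1,rmD)}
  ∪ pre   = {ball_in(b1,rmD)} ∪ {carry(b4,right), robot_in(rmB)}
          = {ball_in(b1,rmD), carry(b4,right), robot_in(rmB)}

== RESULT ==
["ball_in(b1,rmD)", "carry(b4,right)", "robot_in(rmB)"]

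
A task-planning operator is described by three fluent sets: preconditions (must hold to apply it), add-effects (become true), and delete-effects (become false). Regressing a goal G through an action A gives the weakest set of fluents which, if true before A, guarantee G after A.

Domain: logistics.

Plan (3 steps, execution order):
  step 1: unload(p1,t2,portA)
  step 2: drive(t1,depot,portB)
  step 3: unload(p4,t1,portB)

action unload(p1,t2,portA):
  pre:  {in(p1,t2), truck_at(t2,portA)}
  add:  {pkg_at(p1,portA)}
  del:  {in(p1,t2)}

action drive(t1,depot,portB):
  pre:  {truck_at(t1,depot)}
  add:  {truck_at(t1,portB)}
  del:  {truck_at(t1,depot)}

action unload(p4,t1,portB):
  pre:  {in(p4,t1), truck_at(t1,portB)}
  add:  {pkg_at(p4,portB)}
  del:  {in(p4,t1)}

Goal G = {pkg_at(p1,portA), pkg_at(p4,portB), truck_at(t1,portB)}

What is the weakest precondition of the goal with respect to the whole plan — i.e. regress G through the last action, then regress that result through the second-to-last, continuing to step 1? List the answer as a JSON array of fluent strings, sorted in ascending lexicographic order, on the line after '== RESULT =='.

Regress step by step:
  through step 3 (unload(p4,t1,portB)): drop {pkg_at(p4,portB)}, keep {pkg_at(p1,portA), truck_at(t1,portB)}, require {in(p4,t1), truck_at(t1,portB)}
    → {in(p4,t1), pkg_at(p1,portA), truck_at(t1,portB)}
  through step 2 (drive(t1,depot,portB)): drop {truck_at(t1,portB)}, keep {in(p4,t1), pkg_at(p1,portA)}, require {truck_at(t1,depot)}
    → {in(p4,t1), pkg_at(p1,portA), truck_at(t1,depot)}
  through step 1 (unload(p1,t2,portA)): drop {pkg_at(p1,portA)}, keep {in(p4,t1), truck_at(t1,depot)}, require {in(p1,t2), truck_at(t2,portA)}
    → {in(p1,t2), in(p4,t1), truck_at(t1,depot), truck_at(t2,portA)}

== RESULT ==
["in(p1,t2)", "in(p4,t1)", "truck_at(t1,depot)", "truck_at(t2,portA)"]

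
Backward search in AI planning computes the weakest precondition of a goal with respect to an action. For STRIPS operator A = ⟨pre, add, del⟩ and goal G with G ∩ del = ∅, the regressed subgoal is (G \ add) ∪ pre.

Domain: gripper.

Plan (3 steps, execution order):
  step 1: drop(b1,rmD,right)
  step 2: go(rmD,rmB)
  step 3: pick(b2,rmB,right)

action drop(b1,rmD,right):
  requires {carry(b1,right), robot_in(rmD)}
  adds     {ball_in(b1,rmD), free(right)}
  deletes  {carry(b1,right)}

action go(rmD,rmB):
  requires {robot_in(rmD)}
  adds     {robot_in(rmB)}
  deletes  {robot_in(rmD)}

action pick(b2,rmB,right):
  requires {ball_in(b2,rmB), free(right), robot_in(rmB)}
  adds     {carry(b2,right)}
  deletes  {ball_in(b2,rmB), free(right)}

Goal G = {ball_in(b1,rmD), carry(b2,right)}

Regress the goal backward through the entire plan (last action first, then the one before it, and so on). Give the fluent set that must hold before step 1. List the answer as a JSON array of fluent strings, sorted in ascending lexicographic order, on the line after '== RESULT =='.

Regress step by step:
  through step 3 (pick(b2,rmB,right)): drop {carry(b2,right)}, keep {ball_in(b1,rmD)}, require {ball_in(b2,rmB), free(right), robot_in(rmB)}
    → {ball_in(b1,rmD), ball_in(b2,rmB), free(right), robot_in(rmB)}
  through step 2 (go(rmD,rmB)): drop {robot_in(rmB)}, keep {ball_in(b1,rmD), ball_in(b2,rmB), free(right)}, require {robot_in(rmD)}
    → {ball_in(b1,rmD), ball_in(b2,rmB), free(right), robot_in(rmD)}
  through step 1 (drop(b1,rmD,right)): drop {ball_in(b1,rmD), free(right)}, keep {ball_in(b2,rmB), robot_in(rmD)}, require {carry(b1,right), robot_in(rmD)}
    → {ball_in(b2,rmB), carry(b1,right), robot_in(rmD)}

== RESULT ==
["ball_in(b2,rmB)", "carry(b1,right)", "robot_in(rmD)"]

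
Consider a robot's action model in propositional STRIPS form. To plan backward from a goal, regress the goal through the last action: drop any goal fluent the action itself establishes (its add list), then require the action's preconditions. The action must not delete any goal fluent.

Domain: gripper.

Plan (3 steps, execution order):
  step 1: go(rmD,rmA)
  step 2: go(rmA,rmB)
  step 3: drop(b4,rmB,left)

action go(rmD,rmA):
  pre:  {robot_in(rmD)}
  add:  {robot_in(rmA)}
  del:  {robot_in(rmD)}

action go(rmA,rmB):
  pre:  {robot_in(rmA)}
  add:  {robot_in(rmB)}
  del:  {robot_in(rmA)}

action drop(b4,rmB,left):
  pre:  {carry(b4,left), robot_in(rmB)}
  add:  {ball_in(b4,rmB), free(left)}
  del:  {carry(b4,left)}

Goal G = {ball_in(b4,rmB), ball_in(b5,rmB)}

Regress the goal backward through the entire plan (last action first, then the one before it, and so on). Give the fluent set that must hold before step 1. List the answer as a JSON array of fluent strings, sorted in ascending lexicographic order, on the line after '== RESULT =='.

Regress step by step:
  through step 3 (drop(b4,rmB,left)): drop {ball_in(b4,rmB)}, keep {ball_in(b5,rmB)}, require {carry(b4,left), robot_in(rmB)}
    → {ball_in(b5,rmB), carry(b4,left), robot_in(rmB)}
  through step 2 (go(rmA,rmB)): drop {robot_in(rmB)}, keep {ball_in(b5,rmB), carry(b4,left)}, require {robot_in(rmA)}
    → {ball_in(b5,rmB), carry(b4,left), robot_in(rmA)}
  through step 1 (go(rmD,rmA)): drop {robot_in(rmA)}, keep {ball_in(b5,rmB), carry(b4,left)}, require {robot_in(rmD)}
    → {ball_in(b5,rmB), carry(b4,left), robot_in(rmD)}

== RESULT ==
["ball_in(b5,rmB)", "carry(b4,left)", "robot_in(rmD)"]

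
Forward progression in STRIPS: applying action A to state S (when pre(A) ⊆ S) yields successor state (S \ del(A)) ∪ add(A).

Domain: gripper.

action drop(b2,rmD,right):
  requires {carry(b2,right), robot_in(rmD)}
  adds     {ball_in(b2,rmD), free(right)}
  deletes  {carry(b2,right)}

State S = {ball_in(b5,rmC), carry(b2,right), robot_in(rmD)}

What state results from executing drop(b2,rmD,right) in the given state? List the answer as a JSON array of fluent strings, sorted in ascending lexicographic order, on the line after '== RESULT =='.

Progress:
  pre ⊆ S: {carry(b2,right), robot_in(rmD)} ⊆ S  — applicable
  S \ del = {ball_in(b5,rmC), robot_in(rmD)}
  ∪ add   = {ball_in(b2,rmD), ball_in(b5,rmC), free(right), robot_in(rmD)}

== RESULT ==
["ball_in(b2,rmD)", "ball_in(b5,rmC)", "free(right)", "robot_in(rmD)"]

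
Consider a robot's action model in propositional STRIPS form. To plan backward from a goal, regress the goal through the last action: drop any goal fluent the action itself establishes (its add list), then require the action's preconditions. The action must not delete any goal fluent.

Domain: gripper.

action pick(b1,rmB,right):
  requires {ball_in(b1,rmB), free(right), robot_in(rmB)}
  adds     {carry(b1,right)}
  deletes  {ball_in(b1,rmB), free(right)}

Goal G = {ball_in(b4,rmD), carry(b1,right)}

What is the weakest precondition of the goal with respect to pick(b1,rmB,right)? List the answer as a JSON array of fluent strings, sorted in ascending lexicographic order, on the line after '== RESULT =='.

Compute (G \ add) ∪ pre:
  G ∩ del = {}  (empty — regression defined)
  G \ add = {ball_in(b4,rmD), carry(b1,right)} \ {carry(b1,right)} = {ball_in(b4,rmD)}
  ∪ pre   = {ball_in(b4,rmD)} ∪ {ball_in(b1,rmB), free(right), robot_in(rmB)}
          = {ball_in(b1,rmB), ball_in(b4,rmD), free(right), robot_in(rmB)}

== RESULT ==
["ball_in(b1,rmB)", "ball_in(b4,rmD)", "free(right)", "robot_in(rmB)"]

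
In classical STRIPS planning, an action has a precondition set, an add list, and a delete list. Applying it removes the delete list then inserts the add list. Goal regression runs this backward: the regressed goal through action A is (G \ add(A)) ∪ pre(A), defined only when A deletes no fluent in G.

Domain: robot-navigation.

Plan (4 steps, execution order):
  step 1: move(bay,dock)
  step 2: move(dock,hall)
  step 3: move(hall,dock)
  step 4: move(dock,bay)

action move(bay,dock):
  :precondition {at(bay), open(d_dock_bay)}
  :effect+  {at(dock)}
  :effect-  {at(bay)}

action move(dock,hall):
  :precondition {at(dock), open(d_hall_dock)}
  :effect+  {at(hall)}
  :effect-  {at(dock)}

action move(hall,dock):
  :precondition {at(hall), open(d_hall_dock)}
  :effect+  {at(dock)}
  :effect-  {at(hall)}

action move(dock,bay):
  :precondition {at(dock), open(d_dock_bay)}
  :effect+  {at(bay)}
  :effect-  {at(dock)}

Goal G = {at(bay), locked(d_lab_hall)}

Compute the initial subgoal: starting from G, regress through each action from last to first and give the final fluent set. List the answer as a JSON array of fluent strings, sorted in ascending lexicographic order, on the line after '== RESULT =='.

Regress step by step:
  through step 4 (move(dock,bay)): drop {at(bay)}, keep {locked(d_lab_hall)}, require {at(dock), open(d_dock_bay)}
    → {at(dock), locked(d_lab_hall), open(d_dock_bay)}
  through step 3 (move(hall,dock)): drop {at(dock)}, keep {locked(d_lab_hall), open(d_dock_bay)}, require {at(hall), open(d_hall_dock)}
    → {at(hall), locked(d_lab_hall), open(d_dock_bay), open(d_hall_dock)}
  through step 2 (move(dock,hall)): drop {at(hall)}, keep {locked(d_lab_hall), open(d_dock_bay), open(d_hall_dock)}, require {at(dock), open(d_hall_dock)}
    → {at(dock), locked(d_lab_hall), open(d_dock_bay), open(d_hall_dock)}
  through step 1 (move(bay,dock)): drop {at(dock)}, keep {locked(d_lab_hall), open(d_dock_bay), open(d_hall_dock)}, require {at(bay), open(d_dock_bay)}
    → {at(bay), locked(d_lab_hall), open(d_dock_bay), open(d_hall_dock)}

== RESULT ==
["at(bay)", "locked(d_lab_hall)", "open(d_dock_bay)", "open(d_hall_dock)"]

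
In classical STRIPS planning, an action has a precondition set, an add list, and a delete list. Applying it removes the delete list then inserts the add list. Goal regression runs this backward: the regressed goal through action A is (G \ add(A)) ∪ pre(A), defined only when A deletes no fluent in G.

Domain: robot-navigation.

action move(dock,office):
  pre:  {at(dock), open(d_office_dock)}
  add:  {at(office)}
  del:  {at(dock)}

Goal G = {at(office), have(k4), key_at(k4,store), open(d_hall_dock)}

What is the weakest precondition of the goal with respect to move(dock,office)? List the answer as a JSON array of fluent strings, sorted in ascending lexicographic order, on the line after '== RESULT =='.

Compute (G \ add) ∪ pre:
  G ∩ del = {}  (empty — regression defined)
  G \ add = {at(office), have(k4), key_at(k4,store), open(d_hall_dock)} \ {at(office)} = {have(k4), key_at(k4,store), open(d_hall_dock)}
  ∪ pre   = {have(k4), key_at(k4,store), open(d_hall_dock)} ∪ {at(dock), open(d_office_dock)}
          = {at(dock), have(k4), key_at(k4,store), open(d_hall_dock), open(d_office_dock)}

== RESULT ==
["at(dock)", "have(k4)", "key_at(k4,store)", "open(d_hall_dock)", "open(d_office_dock)"]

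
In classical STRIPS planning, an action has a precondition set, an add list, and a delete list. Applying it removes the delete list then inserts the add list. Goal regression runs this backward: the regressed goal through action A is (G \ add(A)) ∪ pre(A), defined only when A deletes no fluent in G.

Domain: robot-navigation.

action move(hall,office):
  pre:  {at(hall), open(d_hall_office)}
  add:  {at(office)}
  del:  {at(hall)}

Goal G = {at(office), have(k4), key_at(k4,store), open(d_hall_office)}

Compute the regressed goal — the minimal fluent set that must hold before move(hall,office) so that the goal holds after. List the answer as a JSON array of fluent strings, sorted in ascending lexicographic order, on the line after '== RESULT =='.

Regress:
  G ∩ del = {}  (empty — regression defined)
  G \ add = {at(office), have(k4), key_at(k4,store), open(d_hall_office)} \ {at(office)} = {have(k4), key_at(k4,store), open(d_hall_office)}
  ∪ pre   = {have(k4), key_at(k4,store), open(d_hall_office)} ∪ {at(hall), open(d_hall_office)}
          = {at(hall), have(k4), key_at(k4,store), open(d_hall_office)}

== RESULT ==
["at(hall)", "have(k4)", "key_at(k4,store)", "open(d_hall_office)"]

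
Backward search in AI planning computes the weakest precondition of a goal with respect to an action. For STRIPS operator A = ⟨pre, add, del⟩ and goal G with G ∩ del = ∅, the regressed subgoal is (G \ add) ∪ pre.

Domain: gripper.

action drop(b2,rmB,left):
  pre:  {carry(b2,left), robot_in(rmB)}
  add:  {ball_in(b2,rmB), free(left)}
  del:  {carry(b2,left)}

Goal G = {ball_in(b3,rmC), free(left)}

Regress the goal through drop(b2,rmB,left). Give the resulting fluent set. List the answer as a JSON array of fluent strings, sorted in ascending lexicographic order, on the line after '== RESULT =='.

Regress:
  G ∩ del = {}  (empty — regression defined)
  G \ add = {ball_in(b3,rmC), free(left)} \ {ball_in(b2,rmB), free(left)} = {ball_in(b3,rmC)}
  ∪ pre   = {ball_in(b3,rmC)} ∪ {carry(b2,left), robot_in(rmB)}
          = {ball_in(b3,rmC), carry(b2,left), robot_in(rmB)}

== RESULT ==
["ball_in(b3,rmC)", "carry(b2,left)", "robot_in(rmB)"]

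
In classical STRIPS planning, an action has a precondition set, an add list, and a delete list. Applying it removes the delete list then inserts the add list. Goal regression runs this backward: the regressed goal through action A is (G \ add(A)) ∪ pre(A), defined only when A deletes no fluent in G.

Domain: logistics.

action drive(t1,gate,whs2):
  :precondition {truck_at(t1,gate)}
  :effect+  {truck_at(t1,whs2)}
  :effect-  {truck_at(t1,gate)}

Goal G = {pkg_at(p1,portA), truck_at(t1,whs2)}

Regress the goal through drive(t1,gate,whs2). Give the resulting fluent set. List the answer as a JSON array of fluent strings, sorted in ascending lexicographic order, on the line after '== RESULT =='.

Compute (G \ add) ∪ pre:
  G ∩ del = {}  (empty — regression defined)
  G \ add = {pkg_at(p1,portA), truck_at(t1,whs2)} \ {truck_at(t1,whs2)} = {pkg_at(p1,portA)}
  ∪ pre   = {pkg_at(p1,portA)} ∪ {truck_at(t1,gate)}
          = {pkg_at(p1,portA), truck_at(t1,gate)}

== RESULT ==
["pkg_at(p1,portA)", "truck_at(t1,gate)"]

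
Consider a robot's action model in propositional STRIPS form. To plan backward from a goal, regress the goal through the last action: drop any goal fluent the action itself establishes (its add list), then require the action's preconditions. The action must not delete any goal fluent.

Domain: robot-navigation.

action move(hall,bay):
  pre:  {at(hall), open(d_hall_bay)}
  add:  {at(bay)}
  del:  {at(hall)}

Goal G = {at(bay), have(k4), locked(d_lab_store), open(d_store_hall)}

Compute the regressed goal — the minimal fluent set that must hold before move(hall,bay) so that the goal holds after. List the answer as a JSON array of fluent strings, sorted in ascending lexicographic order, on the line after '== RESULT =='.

Compute (G \ add) ∪ pre:
  G ∩ del = {}  (empty — regression defined)
  G \ add = {at(bay), have(k4), locked(d_lab_store), open(d_store_hall)} \ {at(bay)} = {have(k4), locked(d_lab_store), open(d_store_hall)}
  ∪ pre   = {have(k4), locked(d_lab_store), open(d_store_hall)} ∪ {at(hall), open(d_hall_bay)}
          = {at(hall), have(k4), locked(d_lab_store), open(d_hall_bay), open(d_store_hall)}

== RESULT ==
["at(hall)", "have(k4)", "locked(d_lab_store)", "open(d_hall_bay)", "open(d_store_hall)"]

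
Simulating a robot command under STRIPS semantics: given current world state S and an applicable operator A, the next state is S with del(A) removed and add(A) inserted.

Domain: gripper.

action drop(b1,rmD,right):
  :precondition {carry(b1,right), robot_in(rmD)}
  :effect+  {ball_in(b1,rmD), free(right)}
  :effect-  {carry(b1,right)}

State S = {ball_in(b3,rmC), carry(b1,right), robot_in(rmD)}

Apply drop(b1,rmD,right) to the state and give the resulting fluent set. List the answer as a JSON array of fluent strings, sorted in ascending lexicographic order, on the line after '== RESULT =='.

Progress:
  pre ⊆ S: {carry(b1,right), robot_in(rmD)} ⊆ S  — applicable
  S \ del = {ball_in(b3,rmC), robot_in(rmD)}
  ∪ add   = {ball_in(b1,rmD), ball_in(b3,rmC), free(right), robot_in(rmD)}

== RESULT ==
["ball_in(b1,rmD)", "ball_in(b3,rmC)", "free(right)", "robot_in(rmD)"]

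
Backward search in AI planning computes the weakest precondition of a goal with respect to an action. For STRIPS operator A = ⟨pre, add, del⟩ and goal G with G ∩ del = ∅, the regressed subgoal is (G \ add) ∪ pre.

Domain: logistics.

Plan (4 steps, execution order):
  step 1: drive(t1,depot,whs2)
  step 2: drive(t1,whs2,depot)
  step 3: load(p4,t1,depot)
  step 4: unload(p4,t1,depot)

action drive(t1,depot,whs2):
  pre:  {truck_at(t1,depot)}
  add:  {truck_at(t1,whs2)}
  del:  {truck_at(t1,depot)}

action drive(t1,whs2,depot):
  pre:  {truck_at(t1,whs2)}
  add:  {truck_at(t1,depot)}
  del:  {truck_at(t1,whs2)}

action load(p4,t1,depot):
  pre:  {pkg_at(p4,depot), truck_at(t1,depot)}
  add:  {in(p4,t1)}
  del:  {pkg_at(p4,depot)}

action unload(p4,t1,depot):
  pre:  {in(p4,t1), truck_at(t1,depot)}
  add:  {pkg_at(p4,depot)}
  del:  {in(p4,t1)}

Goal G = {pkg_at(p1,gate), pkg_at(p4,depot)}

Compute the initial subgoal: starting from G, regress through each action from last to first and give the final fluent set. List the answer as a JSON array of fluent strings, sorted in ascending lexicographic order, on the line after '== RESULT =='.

Work backward from the goal:
  through step 4 (unload(p4,t1,depot)): drop {pkg_at(p4,depot)}, keep {pkg_at(p1,gate)}, require {in(p4,t1), truck_at(t1,depot)}
    → {in(p4,t1), pkg_at(p1,gate), truck_at(t1,depot)}
  through step 3 (load(p4,t1,depot)): drop {in(p4,t1)}, keep {pkg_at(p1,gate), truck_at(t1,depot)}, require {pkg_at(p4,depot), truck_at(t1,depot)}
    → {pkg_at(p1,gate), pkg_at(p4,depot), truck_at(t1,depot)}
  through step 2 (drive(t1,whs2,depot)): drop {truck_at(t1,depot)}, keep {pkg_at(p1,gate), pkg_at(p4,depot)}, require {truck_at(t1,whs2)}
    → {pkg_at(p1,gate), pkg_at(p4,depot), truck_at(t1,whs2)}
  through step 1 (drive(t1,depot,whs2)): drop {truck_at(t1,whs2)}, keep {pkg_at(p1,gate), pkg_at(p4,depot)}, require {truck_at(t1,depot)}
    → {pkg_at(p1,gate), pkg_at(p4,depot), truck_at(t1,depot)}

== RESULT ==
["pkg_at(p1,gate)", "pkg_at(p4,depot)", "truck_at(t1,depot)"]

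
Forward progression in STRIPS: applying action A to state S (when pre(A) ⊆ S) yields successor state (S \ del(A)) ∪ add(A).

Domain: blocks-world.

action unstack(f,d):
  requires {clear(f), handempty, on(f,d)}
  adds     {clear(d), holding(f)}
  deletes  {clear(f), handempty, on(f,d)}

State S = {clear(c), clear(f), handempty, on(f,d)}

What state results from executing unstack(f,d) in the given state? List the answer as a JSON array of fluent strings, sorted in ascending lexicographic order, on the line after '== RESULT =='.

Compute (S \ del) ∪ add:
  pre ⊆ S: {clear(f), handempty, on(f,d)} ⊆ S  — applicable
  S \ del = {clear(c)}
  ∪ add   = {clear(c), clear(d), holding(f)}

== RESULT ==
["clear(c)", "clear(d)", "holding(f)"]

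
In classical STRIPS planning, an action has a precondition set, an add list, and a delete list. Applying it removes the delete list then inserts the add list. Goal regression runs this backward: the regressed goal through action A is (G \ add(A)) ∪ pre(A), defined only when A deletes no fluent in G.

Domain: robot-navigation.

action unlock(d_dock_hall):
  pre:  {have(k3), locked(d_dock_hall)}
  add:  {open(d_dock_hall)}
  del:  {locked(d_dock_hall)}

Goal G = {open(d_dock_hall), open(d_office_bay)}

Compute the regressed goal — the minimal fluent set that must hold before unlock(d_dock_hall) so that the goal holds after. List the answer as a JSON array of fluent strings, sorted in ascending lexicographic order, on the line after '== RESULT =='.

Regress:
  G ∩ del = {}  (empty — regression defined)
  G \ add = {open(d_dock_hall), open(d_office_bay)} \ {open(d_dock_hall)} = {open(d_office_bay)}
  ∪ pre   = {open(d_office_bay)} ∪ {have(k3), locked(d_dock_hall)}
          = {have(k3), locked(d_dock_hall), open(d_office_bay)}

== RESULT ==
["have(k3)", "locked(d_dock_hall)", "open(d_office_bay)"]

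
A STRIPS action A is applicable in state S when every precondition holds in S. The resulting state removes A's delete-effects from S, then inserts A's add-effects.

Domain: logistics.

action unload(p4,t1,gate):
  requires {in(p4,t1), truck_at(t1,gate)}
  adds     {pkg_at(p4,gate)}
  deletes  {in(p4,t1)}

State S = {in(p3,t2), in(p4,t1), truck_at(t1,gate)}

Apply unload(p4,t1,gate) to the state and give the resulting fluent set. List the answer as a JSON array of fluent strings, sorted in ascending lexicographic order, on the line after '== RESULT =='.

Progress:
  pre ⊆ S: {in(p4,t1), truck_at(t1,gate)} ⊆ S  — applicable
  S \ del = {in(p3,t2), truck_at(t1,gate)}
  ∪ add   = {in(p3,t2), pkg_at(p4,gate), truck_at(t1,gate)}

== RESULT ==
["in(p3,t2)", "pkg_at(p4,gate)", "truck_at(t1,gate)"]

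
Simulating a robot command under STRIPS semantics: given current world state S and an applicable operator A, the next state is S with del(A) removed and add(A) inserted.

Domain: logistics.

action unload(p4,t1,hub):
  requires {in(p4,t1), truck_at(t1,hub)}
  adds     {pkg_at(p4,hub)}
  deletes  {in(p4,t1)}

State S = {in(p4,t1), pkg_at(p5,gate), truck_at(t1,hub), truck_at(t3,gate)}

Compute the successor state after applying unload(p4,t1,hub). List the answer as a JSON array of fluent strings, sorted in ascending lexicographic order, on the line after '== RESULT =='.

Compute (S \ del) ∪ add:
  pre ⊆ S: {in(p4,t1), truck_at(t1,hub)} ⊆ S  — applicable
  S \ del = {pkg_at(p5,gate), truck_at(t1,hub), truck_at(t3,gate)}
  ∪ add   = {pkg_at(p4,hub), pkg_at(p5,gate), truck_at(t1,hub), truck_at(t3,gate)}

== RESULT ==
["pkg_at(p4,hub)", "pkg_at(p5,gate)", "truck_at(t1,hub)", "truck_at(t3,gate)"]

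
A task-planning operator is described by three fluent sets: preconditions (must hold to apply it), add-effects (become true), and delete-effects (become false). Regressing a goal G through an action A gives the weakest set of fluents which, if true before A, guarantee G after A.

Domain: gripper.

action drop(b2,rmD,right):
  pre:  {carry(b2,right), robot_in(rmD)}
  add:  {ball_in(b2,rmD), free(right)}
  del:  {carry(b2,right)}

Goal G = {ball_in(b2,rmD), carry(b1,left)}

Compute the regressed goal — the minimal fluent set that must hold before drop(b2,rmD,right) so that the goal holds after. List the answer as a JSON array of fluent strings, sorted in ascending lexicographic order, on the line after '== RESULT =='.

Regress:
  G ∩ del = {}  (empty — regression defined)
  G \ add = {ball_in(b2,rmD), carry(b1,left)} \ {ball_in(b2,rmD), free(right)} = {carry(b1,left)}
  ∪ pre   = {carry(b1,left)} ∪ {carry(b2,right), robot_in(rmD)}
          = {carry(b1,left), carry(b2,right), robot_in(rmD)}

== RESULT ==
["carry(b1,left)", "carry(b2,right)", "robot_in(rmD)"]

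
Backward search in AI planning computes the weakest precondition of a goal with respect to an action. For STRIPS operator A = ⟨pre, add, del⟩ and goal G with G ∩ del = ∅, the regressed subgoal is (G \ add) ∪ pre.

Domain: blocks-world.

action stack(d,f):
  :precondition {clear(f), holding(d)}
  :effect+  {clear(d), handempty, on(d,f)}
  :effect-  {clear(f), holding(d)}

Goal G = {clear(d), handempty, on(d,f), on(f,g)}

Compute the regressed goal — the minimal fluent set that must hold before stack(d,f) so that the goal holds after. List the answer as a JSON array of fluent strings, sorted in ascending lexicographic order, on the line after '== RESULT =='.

Compute (G \ add) ∪ pre:
  G ∩ del = {}  (empty — regression defined)
  G \ add = {clear(d), handempty, on(d,f), on(f,g)} \ {clear(d), handempty, on(d,f)} = {on(f,g)}
  ∪ pre   = {on(f,g)} ∪ {clear(f), holding(d)}
          = {clear(f), holding(d), on(f,g)}

== RESULT ==
["clear(f)", "holding(d)", "on(f,g)"]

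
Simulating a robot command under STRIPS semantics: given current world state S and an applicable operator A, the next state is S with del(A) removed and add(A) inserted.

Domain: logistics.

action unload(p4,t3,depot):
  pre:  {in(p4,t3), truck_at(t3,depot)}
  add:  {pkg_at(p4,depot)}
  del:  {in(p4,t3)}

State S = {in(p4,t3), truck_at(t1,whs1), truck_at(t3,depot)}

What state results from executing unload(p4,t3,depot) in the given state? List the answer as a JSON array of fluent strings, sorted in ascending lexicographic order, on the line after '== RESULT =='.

Progress:
  pre ⊆ S: {in(p4,t3), truck_at(t3,depot)} ⊆ S  — applicable
  S \ del = {truck_at(t1,whs1), truck_at(t3,depot)}
  ∪ add   = {pkg_at(p4,depot), truck_at(t1,whs1), truck_at(t3,depot)}

== RESULT ==
["pkg_at(p4,depot)", "truck_at(t1,whs1)", "truck_at(t3,depot)"]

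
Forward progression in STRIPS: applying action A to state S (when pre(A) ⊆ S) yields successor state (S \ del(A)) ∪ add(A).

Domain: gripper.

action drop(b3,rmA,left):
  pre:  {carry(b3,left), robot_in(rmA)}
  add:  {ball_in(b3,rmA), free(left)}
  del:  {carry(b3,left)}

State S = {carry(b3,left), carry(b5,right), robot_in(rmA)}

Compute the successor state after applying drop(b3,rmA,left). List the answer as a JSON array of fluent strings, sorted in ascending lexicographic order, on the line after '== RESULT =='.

Compute (S \ del) ∪ add:
  pre ⊆ S: {carry(b3,left), robot_in(rmA)} ⊆ S  — applicable
  S \ del = {carry(b5,right), robot_in(rmA)}
  ∪ add   = {ball_in(b3,rmA), carry(b5,right), free(left), robot_in(rmA)}

== RESULT ==
["ball_in(b3,rmA)", "carry(b5,right)", "free(left)", "robot_in(rmA)"]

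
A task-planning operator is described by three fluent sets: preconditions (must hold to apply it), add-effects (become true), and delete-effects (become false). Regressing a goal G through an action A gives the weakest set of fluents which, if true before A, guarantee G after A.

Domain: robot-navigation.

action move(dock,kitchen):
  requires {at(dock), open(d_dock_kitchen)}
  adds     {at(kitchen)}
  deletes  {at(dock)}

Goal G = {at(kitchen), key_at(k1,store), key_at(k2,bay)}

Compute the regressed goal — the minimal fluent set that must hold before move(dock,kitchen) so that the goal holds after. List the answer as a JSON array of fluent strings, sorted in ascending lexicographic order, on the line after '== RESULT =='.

Regress:
  G ∩ del = {}  (empty — regression defined)
  G \ add = {at(kitchen), key_at(k1,store), key_at(k2,bay)} \ {at(kitchen)} = {key_at(k1,store), key_at(k2,bay)}
  ∪ pre   = {key_at(k1,store), key_at(k2,bay)} ∪ {at(dock), open(d_dock_kitchen)}
          = {at(dock), key_at(k1,store), key_at(k2,bay), open(d_dock_kitchen)}

== RESULT ==
["at(dock)", "key_at(k1,store)", "key_at(k2,bay)", "open(d_dock_kitchen)"]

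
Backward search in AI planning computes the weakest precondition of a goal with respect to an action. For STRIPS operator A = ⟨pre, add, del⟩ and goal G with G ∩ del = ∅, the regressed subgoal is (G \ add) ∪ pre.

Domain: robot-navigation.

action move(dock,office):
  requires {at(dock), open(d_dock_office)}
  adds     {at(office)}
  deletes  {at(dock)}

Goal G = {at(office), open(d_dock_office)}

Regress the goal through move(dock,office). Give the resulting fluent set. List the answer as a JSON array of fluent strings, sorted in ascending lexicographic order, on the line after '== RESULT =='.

Compute (G \ add) ∪ pre:
  G ∩ del = {}  (empty — regression defined)
  G \ add = {at(office), open(d_dock_office)} \ {at(office)} = {open(d_dock_office)}
  ∪ pre   = {open(d_dock_office)} ∪ {at(dock), open(d_dock_office)}
          = {at(dock), open(d_dock_office)}

== RESULT ==
["at(dock)", "open(d_dock_office)"]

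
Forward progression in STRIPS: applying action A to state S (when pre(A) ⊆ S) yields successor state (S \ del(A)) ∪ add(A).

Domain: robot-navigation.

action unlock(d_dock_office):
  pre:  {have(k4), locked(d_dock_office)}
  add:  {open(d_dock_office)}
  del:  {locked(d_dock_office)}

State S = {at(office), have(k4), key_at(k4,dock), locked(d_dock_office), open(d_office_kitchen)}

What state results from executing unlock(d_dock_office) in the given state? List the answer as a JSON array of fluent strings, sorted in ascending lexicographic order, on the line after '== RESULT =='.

Progress:
  pre ⊆ S: {have(k4), locked(d_dock_office)} ⊆ S  — applicable
  S \ del = {at(office), have(k4), key_at(k4,dock), open(d_office_kitchen)}
  ∪ add   = {at(office), have(k4), key_at(k4,dock), open(d_dock_office), open(d_office_kitchen)}

== RESULT ==
["at(office)", "have(k4)", "key_at(k4,dock)", "open(d_dock_office)", "open(d_office_kitchen)"]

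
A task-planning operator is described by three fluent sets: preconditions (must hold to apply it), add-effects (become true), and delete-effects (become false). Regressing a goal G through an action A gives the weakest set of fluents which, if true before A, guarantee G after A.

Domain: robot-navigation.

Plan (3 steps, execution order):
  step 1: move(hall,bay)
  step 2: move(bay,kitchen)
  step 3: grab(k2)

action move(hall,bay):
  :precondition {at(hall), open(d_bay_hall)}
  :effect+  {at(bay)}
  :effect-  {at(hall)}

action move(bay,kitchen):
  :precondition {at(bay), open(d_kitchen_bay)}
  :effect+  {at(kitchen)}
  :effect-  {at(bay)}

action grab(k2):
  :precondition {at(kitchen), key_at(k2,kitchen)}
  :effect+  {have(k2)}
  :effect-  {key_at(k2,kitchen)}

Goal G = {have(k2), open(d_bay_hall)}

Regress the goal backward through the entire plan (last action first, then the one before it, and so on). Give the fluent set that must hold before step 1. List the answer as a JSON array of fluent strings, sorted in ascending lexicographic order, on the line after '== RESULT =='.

Work backward from the goal:
  through step 3 (grab(k2)): drop {have(k2)}, keep {open(d_bay_hall)}, require {at(kitchen), key_at(k2,kitchen)}
    → {at(kitchen), key_at(k2,kitchen), open(d_bay_hall)}
  through step 2 (move(bay,kitchen)): drop {at(kitchen)}, keep {key_at(k2,kitchen), open(d_bay_hall)}, require {at(bay), open(d_kitchen_bay)}
    → {at(bay), key_at(k2,kitchen), open(d_bay_hall), open(d_kitchen_bay)}
  through step 1 (move(hall,bay)): drop {at(bay)}, keep {key_at(k2,kitchen), open(d_bay_hall), open(d_kitchen_bay)}, require {at(hall), open(d_bay_hall)}
    → {at(hall), key_at(k2,kitchen), open(d_bay_hall), open(d_kitchen_bay)}

== RESULT ==
["at(hall)", "key_at(k2,kitchen)", "open(d_bay_hall)", "open(d_kitchen_bay)"]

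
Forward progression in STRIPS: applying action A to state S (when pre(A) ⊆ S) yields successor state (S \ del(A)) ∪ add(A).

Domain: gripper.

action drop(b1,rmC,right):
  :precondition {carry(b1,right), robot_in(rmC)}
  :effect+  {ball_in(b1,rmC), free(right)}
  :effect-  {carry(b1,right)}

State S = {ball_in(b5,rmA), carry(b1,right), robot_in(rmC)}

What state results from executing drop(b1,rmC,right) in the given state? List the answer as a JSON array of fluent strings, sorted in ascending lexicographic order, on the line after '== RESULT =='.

Compute (S \ del) ∪ add:
  pre ⊆ S: {carry(b1,right), robot_in(rmC)} ⊆ S  — applicable
  S \ del = {ball_in(b5,rmA), robot_in(rmC)}
  ∪ add   = {ball_in(b1,rmC), ball_in(b5,rmA), free(right), robot_in(rmC)}

== RESULT ==
["ball_in(b1,rmC)", "ball_in(b5,rmA)", "free(right)", "robot_in(rmC)"]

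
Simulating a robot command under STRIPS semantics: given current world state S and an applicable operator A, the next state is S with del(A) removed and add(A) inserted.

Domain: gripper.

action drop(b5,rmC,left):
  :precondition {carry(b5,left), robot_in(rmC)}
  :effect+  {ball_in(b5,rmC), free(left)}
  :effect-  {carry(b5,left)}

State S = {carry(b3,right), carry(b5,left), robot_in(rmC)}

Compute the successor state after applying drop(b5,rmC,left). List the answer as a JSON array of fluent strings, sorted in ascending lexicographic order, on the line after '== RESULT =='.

Progress:
  pre ⊆ S: {carry(b5,left), robot_in(rmC)} ⊆ S  — applicable
  S \ del = {carry(b3,right), robot_in(rmC)}
  ∪ add   = {ball_in(b5,rmC), carry(b3,right), free(left), robot_in(rmC)}

== RESULT ==
["ball_in(b5,rmC)", "carry(b3,right)", "free(left)", "robot_in(rmC)"]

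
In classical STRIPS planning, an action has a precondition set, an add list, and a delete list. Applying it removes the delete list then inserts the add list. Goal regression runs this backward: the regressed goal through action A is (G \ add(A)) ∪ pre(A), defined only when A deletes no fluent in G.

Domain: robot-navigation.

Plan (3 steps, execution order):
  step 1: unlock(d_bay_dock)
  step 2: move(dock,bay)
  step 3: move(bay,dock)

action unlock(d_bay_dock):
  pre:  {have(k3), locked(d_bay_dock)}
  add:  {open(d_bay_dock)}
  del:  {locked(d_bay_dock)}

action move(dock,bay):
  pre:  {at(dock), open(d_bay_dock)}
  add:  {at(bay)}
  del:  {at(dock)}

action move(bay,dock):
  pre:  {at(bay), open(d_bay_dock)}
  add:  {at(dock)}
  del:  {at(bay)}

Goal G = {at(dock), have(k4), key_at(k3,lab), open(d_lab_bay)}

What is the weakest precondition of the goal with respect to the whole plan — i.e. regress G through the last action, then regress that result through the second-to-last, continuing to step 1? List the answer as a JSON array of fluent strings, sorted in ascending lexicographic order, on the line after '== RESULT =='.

Regress step by step:
  through step 3 (move(bay,dock)): drop {at(dock)}, keep {have(k4), key_at(k3,lab), open(d_lab_bay)}, require {at(bay), open(d_bay_dock)}
    → {at(bay), have(k4), key_at(k3,lab), open(d_bay_dock), open(d_lab_bay)}
  through step 2 (move(dock,bay)): drop {at(bay)}, keep {have(k4), key_at(k3,lab), open(d_bay_dock), open(d_lab_bay)}, require {at(dock), open(d_bay_dock)}
    → {at(dock), have(k4), key_at(k3,lab), open(d_bay_dock), open(d_lab_bay)}
  through step 1 (unlock(d_bay_dock)): drop {open(d_bay_dock)}, keep {at(dock), have(k4), key_at(k3,lab), open(d_lab_bay)}, require {have(k3), locked(d_bay_dock)}
    → {at(dock), have(k3), have(k4), key_at(k3,lab), locked(d_bay_dock), open(d_lab_bay)}

== RESULT ==
["at(dock)", "have(k3)", "have(k4)", "key_at(k3,lab)", "locked(d_bay_dock)", "open(d_lab_bay)"]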